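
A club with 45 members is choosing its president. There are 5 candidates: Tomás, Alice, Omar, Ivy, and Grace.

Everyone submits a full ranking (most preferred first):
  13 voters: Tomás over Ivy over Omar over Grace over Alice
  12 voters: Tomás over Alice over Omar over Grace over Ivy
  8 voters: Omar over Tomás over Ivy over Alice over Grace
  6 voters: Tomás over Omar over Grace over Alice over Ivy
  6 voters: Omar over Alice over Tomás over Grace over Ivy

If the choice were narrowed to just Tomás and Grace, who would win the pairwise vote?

Tomás

Tomás is ranked above Grace on 45 ballots; Grace above Tomás on 0.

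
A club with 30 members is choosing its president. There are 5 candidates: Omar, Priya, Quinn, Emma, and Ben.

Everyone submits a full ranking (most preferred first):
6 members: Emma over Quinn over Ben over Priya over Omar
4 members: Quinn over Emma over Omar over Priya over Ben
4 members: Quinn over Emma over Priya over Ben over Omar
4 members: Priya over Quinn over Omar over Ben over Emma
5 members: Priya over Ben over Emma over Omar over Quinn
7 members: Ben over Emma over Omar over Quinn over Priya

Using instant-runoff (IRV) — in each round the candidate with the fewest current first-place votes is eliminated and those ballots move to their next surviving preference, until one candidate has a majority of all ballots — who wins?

Quinn

Round 1: Omar 0, Priya 9, Quinn 8, Emma 6, Ben 7. Omar eliminated.
Round 2: Priya 9, Quinn 8, Emma 6, Ben 7. Emma eliminated.
Round 3: Priya 9, Quinn 14, Ben 7. Ben eliminated.
Round 4: Priya 9, Quinn 21. Quinn has a majority (≥16).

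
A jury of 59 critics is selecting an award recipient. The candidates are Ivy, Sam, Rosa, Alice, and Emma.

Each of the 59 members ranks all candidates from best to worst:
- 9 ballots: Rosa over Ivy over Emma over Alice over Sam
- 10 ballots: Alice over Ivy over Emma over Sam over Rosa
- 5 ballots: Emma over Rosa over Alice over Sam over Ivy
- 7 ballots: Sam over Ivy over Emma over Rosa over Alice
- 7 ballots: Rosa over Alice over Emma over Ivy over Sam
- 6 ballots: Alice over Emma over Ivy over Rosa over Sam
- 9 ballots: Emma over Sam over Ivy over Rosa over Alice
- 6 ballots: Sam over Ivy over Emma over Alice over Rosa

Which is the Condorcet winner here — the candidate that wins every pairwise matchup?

Ivy

Ivy vs Sam: 32–27
Ivy vs Rosa: 38–21
Ivy vs Alice: 31–28
Ivy vs Emma: 32–27
Ivy beats every other candidate.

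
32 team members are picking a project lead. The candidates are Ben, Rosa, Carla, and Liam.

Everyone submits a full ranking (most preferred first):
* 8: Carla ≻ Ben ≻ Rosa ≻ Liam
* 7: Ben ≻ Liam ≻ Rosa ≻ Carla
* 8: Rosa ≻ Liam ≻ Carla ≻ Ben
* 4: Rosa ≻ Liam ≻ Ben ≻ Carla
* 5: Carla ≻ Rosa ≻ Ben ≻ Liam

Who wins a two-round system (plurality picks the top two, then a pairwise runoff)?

Rosa

Round 1 first-place votes: Ben 7, Rosa 12, Carla 13, Liam 0. Carla and Rosa advance.
Runoff: Carla is ranked above Rosa on 13 ballots, Rosa above Carla on 19.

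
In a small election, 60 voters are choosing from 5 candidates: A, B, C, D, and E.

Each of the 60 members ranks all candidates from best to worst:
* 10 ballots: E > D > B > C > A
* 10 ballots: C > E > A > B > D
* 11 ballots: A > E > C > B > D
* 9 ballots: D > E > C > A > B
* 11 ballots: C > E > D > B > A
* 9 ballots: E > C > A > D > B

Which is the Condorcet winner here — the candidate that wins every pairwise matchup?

E vs A: 49–11
E vs B: 60–0
E vs C: 39–21
E vs D: 51–9
E beats every other candidate.

E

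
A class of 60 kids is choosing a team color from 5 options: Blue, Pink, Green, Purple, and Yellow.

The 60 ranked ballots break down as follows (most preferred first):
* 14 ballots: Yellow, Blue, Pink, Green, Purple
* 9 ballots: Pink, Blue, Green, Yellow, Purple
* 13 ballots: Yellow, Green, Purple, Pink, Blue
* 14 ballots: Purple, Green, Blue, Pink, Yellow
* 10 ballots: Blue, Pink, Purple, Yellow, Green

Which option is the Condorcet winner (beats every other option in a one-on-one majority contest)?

Blue vs Pink: 38–22
Blue vs Green: 33–27
Blue vs Purple: 33–27
Blue vs Yellow: 33–27
Blue beats every other option.

Blue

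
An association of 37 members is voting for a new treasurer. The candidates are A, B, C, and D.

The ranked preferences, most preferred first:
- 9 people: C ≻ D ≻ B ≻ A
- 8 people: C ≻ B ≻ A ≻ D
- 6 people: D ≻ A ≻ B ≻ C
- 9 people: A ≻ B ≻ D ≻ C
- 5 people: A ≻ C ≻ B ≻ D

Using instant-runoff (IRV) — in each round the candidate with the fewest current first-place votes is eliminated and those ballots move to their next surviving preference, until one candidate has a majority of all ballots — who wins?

A

Round 1: A 14, B 0, C 17, D 6. B eliminated.
Round 2: A 14, C 17, D 6. D eliminated.
Round 3: A 20, C 17. A has a majority (≥19).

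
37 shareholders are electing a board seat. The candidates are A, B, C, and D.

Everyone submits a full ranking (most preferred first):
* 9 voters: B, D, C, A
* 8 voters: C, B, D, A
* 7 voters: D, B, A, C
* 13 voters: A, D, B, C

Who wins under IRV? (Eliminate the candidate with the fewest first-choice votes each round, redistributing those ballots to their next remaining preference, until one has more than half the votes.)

B

Round 1: A 13, B 9, C 8, D 7. D eliminated.
Round 2: A 13, B 16, C 8. C eliminated.
Round 3: A 13, B 24. B has a majority (≥19).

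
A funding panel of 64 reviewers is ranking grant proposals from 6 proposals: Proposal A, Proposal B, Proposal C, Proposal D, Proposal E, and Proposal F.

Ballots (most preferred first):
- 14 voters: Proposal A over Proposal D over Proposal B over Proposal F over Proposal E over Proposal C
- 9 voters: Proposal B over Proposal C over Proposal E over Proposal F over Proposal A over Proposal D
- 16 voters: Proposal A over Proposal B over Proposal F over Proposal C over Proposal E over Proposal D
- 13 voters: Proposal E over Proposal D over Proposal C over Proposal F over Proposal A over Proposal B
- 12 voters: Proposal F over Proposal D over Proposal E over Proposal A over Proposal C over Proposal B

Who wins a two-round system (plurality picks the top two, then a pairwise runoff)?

Round 1 first-place votes: Proposal A 30, Proposal B 9, Proposal C 0, Proposal D 0, Proposal E 13, Proposal F 12. Proposal A and Proposal E advance.
Runoff: Proposal A is ranked above Proposal E on 30 ballots, Proposal E above Proposal A on 34.

Proposal E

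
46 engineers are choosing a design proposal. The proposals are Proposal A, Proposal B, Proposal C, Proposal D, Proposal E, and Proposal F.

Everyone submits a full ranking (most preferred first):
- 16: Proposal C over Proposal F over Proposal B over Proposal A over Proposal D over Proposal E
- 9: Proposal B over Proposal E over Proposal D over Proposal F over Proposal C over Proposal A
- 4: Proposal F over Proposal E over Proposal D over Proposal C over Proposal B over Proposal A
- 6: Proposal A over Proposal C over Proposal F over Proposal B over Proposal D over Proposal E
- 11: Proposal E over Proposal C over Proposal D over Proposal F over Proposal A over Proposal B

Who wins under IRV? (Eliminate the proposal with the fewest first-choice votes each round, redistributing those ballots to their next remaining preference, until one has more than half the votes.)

Round 1: Proposal A 6, Proposal B 9, Proposal C 16, Proposal D 0, Proposal E 11, Proposal F 4. Proposal D eliminated.
Round 2: Proposal A 6, Proposal B 9, Proposal C 16, Proposal E 11, Proposal F 4. Proposal F eliminated.
Round 3: Proposal A 6, Proposal B 9, Proposal C 16, Proposal E 15. Proposal A eliminated.
Round 4: Proposal B 9, Proposal C 22, Proposal E 15. Proposal B eliminated.
Round 5: Proposal C 22, Proposal E 24. Proposal E has a majority (≥24).

Proposal E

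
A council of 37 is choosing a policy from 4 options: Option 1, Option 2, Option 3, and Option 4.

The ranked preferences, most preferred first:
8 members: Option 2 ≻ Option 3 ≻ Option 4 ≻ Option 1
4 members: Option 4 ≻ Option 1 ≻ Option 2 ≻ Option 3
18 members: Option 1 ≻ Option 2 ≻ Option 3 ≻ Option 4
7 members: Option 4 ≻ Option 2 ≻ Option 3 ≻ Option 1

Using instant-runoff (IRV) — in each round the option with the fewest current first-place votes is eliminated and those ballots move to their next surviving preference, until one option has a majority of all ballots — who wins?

Option 4

Round 1: Option 1 18, Option 2 8, Option 3 0, Option 4 11. Option 3 eliminated.
Round 2: Option 1 18, Option 2 8, Option 4 11. Option 2 eliminated.
Round 3: Option 1 18, Option 4 19. Option 4 has a majority (≥19).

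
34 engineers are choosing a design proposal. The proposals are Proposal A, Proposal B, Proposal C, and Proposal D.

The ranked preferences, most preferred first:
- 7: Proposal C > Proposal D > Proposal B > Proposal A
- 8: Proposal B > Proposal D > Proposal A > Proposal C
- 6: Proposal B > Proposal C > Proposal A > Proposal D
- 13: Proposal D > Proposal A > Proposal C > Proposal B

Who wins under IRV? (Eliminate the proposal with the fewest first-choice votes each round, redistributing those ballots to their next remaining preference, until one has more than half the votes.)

Proposal D

Round 1: Proposal A 0, Proposal B 14, Proposal C 7, Proposal D 13. Proposal A eliminated.
Round 2: Proposal B 14, Proposal C 7, Proposal D 13. Proposal C eliminated.
Round 3: Proposal B 14, Proposal D 20. Proposal D has a majority (≥18).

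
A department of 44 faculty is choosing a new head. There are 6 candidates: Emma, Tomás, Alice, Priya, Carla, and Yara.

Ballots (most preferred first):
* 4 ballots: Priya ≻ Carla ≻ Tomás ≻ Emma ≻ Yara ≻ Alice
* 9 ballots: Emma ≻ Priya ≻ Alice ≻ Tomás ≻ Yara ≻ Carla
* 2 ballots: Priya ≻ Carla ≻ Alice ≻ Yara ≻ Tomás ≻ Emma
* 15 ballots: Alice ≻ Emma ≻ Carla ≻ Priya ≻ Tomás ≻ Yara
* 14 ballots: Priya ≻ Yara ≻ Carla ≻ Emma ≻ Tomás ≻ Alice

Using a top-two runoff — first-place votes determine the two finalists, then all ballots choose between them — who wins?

Priya

Round 1 first-place votes: Emma 9, Tomás 0, Alice 15, Priya 20, Carla 0, Yara 0. Priya and Alice advance.
Runoff: Priya is ranked above Alice on 29 ballots, Alice above Priya on 15.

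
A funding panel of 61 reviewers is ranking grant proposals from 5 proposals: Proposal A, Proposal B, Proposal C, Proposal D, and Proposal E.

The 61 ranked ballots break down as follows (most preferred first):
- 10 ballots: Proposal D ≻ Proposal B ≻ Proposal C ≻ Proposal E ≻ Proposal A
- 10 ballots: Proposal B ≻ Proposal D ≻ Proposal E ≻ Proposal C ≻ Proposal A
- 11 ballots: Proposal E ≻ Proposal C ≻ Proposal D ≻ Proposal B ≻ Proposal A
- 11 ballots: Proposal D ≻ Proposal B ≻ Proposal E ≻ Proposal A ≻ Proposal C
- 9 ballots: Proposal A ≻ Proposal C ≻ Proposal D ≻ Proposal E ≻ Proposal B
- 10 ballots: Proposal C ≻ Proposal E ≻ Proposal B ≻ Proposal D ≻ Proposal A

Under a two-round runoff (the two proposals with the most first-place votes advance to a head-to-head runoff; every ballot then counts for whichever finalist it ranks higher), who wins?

Proposal D

Round 1 first-place votes: Proposal A 9, Proposal B 10, Proposal C 10, Proposal D 21, Proposal E 11. Proposal D and Proposal E advance.
Runoff: Proposal D is ranked above Proposal E on 40 ballots, Proposal E above Proposal D on 21.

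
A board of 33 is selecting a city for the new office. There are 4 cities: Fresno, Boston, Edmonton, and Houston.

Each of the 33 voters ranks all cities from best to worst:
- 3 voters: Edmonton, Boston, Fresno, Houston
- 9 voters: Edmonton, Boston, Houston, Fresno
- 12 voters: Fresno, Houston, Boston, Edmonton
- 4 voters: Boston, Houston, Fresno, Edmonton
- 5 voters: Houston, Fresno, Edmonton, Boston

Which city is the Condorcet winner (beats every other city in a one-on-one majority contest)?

Houston vs Fresno: 18–15
Houston vs Boston: 17–16
Houston vs Edmonton: 21–12
Houston beats every other city.

Houston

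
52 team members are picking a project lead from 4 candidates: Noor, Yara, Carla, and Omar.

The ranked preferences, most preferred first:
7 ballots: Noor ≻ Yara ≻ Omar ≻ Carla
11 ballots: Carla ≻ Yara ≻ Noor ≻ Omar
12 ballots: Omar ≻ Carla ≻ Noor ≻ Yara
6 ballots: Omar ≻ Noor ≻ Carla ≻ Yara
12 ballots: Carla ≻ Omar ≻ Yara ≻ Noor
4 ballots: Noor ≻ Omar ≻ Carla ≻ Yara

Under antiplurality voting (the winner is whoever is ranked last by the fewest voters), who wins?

Last-place votes: Noor 12, Yara 22, Carla 7, Omar 11.

Carla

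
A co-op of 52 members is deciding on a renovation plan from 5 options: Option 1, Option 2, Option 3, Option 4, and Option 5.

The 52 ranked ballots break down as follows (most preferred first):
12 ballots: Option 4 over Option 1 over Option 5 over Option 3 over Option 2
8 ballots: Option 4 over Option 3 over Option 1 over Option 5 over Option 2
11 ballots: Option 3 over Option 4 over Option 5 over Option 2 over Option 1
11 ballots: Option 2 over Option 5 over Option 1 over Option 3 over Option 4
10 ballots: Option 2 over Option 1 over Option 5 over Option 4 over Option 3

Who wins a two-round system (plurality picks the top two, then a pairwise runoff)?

Round 1 first-place votes: Option 1 0, Option 2 21, Option 3 11, Option 4 20, Option 5 0. Option 2 and Option 4 advance.
Runoff: Option 2 is ranked above Option 4 on 21 ballots, Option 4 above Option 2 on 31.

Option 4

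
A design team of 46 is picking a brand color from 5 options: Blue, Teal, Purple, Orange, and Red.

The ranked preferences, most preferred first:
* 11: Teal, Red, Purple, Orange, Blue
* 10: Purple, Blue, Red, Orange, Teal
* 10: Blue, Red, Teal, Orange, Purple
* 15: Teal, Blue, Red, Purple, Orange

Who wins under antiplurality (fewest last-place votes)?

Last-place votes: Blue 11, Teal 10, Purple 10, Orange 15, Red 0.

Red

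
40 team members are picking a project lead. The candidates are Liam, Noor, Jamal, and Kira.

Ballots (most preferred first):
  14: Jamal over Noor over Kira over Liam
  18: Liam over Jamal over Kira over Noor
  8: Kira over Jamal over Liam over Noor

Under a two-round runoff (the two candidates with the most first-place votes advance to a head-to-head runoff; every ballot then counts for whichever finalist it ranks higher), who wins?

Jamal

Round 1 first-place votes: Liam 18, Noor 0, Jamal 14, Kira 8. Liam and Jamal advance.
Runoff: Liam is ranked above Jamal on 18 ballots, Jamal above Liam on 22.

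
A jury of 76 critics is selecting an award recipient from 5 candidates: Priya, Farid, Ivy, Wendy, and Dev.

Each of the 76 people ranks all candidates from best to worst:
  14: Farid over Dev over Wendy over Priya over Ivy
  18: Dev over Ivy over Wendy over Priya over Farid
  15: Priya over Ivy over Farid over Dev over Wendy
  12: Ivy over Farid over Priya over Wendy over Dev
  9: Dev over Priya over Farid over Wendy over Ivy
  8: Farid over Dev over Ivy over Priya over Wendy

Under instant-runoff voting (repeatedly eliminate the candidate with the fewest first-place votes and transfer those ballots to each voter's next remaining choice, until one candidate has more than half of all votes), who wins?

Round 1: Priya 15, Farid 22, Ivy 12, Wendy 0, Dev 27. Wendy eliminated.
Round 2: Priya 15, Farid 22, Ivy 12, Dev 27. Ivy eliminated.
Round 3: Priya 15, Farid 34, Dev 27. Priya eliminated.
Round 4: Farid 49, Dev 27. Farid has a majority (≥39).

Farid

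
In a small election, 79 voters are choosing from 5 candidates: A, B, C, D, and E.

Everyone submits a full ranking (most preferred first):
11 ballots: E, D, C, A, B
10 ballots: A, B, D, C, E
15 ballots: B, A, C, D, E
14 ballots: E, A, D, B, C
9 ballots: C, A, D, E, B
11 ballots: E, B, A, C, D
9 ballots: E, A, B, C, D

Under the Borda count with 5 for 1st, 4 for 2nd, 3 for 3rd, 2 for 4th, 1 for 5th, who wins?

A: 11×2 + 10×5 + 15×4 + 14×4 + 9×4 + 11×3 + 9×4 = 293
B: 11×1 + 10×4 + 15×5 + 14×2 + 9×1 + 11×4 + 9×3 = 234
C: 11×3 + 10×2 + 15×3 + 14×1 + 9×5 + 11×2 + 9×2 = 197
D: 11×4 + 10×3 + 15×2 + 14×3 + 9×3 + 11×1 + 9×1 = 193
E: 11×5 + 10×1 + 15×1 + 14×5 + 9×2 + 11×5 + 9×5 = 268

A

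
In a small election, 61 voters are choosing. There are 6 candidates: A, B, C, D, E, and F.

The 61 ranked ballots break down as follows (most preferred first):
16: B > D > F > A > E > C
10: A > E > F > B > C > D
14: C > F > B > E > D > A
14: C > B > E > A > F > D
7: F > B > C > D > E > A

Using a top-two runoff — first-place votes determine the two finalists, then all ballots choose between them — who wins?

Round 1 first-place votes: A 10, B 16, C 28, D 0, E 0, F 7. C and B advance.
Runoff: C is ranked above B on 28 ballots, B above C on 33.

B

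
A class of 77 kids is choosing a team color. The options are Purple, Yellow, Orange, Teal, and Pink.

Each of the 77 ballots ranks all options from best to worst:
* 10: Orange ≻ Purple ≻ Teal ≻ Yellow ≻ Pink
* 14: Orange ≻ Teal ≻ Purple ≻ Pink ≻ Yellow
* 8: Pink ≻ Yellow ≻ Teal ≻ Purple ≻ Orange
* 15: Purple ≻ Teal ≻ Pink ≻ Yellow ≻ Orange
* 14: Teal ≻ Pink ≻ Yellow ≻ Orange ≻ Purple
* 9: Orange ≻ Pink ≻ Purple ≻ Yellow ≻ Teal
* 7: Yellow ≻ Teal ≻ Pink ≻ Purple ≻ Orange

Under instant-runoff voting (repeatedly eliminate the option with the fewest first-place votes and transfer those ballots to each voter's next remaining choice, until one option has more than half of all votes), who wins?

Teal

Round 1: Purple 15, Yellow 7, Orange 33, Teal 14, Pink 8. Yellow eliminated.
Round 2: Purple 15, Orange 33, Teal 21, Pink 8. Pink eliminated.
Round 3: Purple 15, Orange 33, Teal 29. Purple eliminated.
Round 4: Orange 33, Teal 44. Teal has a majority (≥39).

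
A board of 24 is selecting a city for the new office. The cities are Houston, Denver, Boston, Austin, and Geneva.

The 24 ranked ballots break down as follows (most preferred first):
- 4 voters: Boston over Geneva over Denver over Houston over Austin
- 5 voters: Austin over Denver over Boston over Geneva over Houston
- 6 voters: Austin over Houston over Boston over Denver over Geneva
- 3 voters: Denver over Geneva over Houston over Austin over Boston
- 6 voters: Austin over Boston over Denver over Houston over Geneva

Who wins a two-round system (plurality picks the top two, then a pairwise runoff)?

Austin

Round 1 first-place votes: Houston 0, Denver 3, Boston 4, Austin 17, Geneva 0. Austin and Boston advance.
Runoff: Austin is ranked above Boston on 20 ballots, Boston above Austin on 4.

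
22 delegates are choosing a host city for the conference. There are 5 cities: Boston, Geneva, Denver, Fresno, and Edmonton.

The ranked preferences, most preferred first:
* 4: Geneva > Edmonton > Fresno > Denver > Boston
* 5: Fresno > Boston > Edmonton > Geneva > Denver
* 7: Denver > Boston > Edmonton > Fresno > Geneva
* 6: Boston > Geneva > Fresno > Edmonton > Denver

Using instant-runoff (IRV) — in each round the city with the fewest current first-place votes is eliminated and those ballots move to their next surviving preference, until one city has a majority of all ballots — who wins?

Round 1: Boston 6, Geneva 4, Denver 7, Fresno 5, Edmonton 0. Edmonton eliminated.
Round 2: Boston 6, Geneva 4, Denver 7, Fresno 5. Geneva eliminated.
Round 3: Boston 6, Denver 7, Fresno 9. Boston eliminated.
Round 4: Denver 7, Fresno 15. Fresno has a majority (≥12).

Fresno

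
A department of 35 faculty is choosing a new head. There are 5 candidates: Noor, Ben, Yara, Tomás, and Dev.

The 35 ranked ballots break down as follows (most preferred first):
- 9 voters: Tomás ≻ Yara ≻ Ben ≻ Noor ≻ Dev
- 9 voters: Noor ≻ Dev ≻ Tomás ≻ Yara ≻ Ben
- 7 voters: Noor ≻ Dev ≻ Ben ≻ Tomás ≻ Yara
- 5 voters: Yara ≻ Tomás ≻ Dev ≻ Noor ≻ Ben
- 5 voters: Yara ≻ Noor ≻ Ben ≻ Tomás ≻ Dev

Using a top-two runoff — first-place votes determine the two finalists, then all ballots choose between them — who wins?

Round 1 first-place votes: Noor 16, Ben 0, Yara 10, Tomás 9, Dev 0. Noor and Yara advance.
Runoff: Noor is ranked above Yara on 16 ballots, Yara above Noor on 19.

Yara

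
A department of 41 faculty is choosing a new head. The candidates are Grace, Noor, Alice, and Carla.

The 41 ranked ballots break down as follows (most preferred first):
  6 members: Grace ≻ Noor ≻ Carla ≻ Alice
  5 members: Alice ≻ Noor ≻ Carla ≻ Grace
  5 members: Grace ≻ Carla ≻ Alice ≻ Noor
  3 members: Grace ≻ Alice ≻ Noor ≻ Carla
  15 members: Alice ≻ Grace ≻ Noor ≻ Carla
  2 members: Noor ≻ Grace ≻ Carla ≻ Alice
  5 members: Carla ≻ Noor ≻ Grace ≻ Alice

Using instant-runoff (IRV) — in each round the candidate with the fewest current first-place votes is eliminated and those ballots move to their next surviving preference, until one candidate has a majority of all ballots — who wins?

Round 1: Grace 14, Noor 2, Alice 20, Carla 5. Noor eliminated.
Round 2: Grace 16, Alice 20, Carla 5. Carla eliminated.
Round 3: Grace 21, Alice 20. Grace has a majority (≥21).

Grace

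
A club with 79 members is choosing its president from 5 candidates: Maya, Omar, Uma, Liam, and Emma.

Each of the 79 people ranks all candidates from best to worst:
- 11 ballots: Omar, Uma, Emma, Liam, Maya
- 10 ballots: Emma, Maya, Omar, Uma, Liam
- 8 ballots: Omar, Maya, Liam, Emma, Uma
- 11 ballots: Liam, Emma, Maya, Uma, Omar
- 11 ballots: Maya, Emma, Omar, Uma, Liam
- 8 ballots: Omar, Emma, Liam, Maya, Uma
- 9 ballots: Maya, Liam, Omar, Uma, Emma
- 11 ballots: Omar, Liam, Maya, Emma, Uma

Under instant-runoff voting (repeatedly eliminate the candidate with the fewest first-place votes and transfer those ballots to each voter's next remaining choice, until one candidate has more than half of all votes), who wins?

Round 1: Maya 20, Omar 38, Uma 0, Liam 11, Emma 10. Uma eliminated.
Round 2: Maya 20, Omar 38, Liam 11, Emma 10. Emma eliminated.
Round 3: Maya 30, Omar 38, Liam 11. Liam eliminated.
Round 4: Maya 41, Omar 38. Maya has a majority (≥40).

Maya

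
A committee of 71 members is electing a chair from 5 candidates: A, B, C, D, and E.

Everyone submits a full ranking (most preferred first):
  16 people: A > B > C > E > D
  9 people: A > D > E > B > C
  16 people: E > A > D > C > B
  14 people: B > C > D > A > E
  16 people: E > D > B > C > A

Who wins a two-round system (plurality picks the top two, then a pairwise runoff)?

Round 1 first-place votes: A 25, B 14, C 0, D 0, E 32. E and A advance.
Runoff: E is ranked above A on 32 ballots, A above E on 39.

A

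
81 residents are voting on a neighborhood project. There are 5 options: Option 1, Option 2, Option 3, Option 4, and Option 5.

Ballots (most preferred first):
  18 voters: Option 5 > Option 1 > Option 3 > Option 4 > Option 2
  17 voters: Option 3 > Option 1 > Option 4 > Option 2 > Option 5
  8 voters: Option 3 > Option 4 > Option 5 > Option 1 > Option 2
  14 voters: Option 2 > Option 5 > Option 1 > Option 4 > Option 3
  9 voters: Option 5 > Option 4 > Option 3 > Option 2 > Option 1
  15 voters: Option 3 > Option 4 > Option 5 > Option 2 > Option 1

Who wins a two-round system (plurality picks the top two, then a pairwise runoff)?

Round 1 first-place votes: Option 1 0, Option 2 14, Option 3 40, Option 4 0, Option 5 27. Option 3 and Option 5 advance.
Runoff: Option 3 is ranked above Option 5 on 40 ballots, Option 5 above Option 3 on 41.

Option 5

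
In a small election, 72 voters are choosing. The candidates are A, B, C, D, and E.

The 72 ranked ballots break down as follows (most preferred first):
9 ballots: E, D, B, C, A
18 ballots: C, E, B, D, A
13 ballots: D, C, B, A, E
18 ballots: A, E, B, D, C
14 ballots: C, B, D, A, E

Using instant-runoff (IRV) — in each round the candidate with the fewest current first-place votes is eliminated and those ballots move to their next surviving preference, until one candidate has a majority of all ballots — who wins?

D

Round 1: A 18, B 0, C 32, D 13, E 9. B eliminated.
Round 2: A 18, C 32, D 13, E 9. E eliminated.
Round 3: A 18, C 32, D 22. A eliminated.
Round 4: C 32, D 40. D has a majority (≥37).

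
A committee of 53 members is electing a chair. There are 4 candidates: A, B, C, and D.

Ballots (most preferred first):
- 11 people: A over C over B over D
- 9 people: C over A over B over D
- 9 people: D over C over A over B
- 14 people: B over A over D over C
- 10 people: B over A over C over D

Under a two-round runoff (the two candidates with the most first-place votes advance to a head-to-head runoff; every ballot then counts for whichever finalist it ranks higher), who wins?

A

Round 1 first-place votes: A 11, B 24, C 9, D 9. B and A advance.
Runoff: B is ranked above A on 24 ballots, A above B on 29.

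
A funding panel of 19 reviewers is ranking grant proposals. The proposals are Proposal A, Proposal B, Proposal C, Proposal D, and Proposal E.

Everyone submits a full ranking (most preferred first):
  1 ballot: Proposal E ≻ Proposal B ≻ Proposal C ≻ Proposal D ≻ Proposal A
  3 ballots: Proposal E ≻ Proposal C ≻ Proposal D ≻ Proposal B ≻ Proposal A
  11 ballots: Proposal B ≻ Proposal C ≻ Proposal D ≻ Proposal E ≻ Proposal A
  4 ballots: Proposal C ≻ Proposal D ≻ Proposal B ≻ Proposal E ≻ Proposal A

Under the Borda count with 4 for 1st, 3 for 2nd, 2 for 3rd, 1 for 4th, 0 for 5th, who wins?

Proposal C

Proposal A: 1×0 + 3×0 + 11×0 + 4×0 = 0
Proposal B: 1×3 + 3×1 + 11×4 + 4×2 = 58
Proposal C: 1×2 + 3×3 + 11×3 + 4×4 = 60
Proposal D: 1×1 + 3×2 + 11×2 + 4×3 = 41
Proposal E: 1×4 + 3×4 + 11×1 + 4×1 = 31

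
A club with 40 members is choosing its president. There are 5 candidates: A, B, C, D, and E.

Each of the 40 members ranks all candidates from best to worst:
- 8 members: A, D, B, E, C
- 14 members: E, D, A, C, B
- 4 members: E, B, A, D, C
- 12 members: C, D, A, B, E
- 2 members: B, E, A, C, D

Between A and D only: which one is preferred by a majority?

A is ranked above D on 14 ballots; D above A on 26.

D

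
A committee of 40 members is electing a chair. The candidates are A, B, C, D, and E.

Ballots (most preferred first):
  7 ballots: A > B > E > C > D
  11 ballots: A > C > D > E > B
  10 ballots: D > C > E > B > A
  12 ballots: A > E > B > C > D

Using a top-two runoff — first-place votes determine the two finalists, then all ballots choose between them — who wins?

Round 1 first-place votes: A 30, B 0, C 0, D 10, E 0. A and D advance.
Runoff: A is ranked above D on 30 ballots, D above A on 10.

A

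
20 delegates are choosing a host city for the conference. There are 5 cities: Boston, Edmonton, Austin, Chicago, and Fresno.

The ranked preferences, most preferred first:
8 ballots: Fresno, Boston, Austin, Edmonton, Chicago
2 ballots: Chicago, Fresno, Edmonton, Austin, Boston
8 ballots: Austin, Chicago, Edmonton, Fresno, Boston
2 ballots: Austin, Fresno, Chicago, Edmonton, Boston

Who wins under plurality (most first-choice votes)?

First-place votes: Boston 0, Edmonton 0, Austin 10, Chicago 2, Fresno 8.

Austin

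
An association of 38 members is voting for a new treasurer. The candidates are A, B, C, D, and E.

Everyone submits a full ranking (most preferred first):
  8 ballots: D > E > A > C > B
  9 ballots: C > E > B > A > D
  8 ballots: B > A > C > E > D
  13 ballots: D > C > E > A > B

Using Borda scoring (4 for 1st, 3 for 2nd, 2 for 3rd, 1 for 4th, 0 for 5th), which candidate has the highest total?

A: 8×2 + 9×1 + 8×3 + 13×1 = 62
B: 8×0 + 9×2 + 8×4 + 13×0 = 50
C: 8×1 + 9×4 + 8×2 + 13×3 = 99
D: 8×4 + 9×0 + 8×0 + 13×4 = 84
E: 8×3 + 9×3 + 8×1 + 13×2 = 85

C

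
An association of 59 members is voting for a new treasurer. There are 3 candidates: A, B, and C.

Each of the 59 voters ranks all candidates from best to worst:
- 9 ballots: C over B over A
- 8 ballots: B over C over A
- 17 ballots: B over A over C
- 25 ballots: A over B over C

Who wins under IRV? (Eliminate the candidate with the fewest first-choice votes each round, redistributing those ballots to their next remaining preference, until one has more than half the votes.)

B

Round 1: A 25, B 25, C 9. C eliminated.
Round 2: A 25, B 34. B has a majority (≥30).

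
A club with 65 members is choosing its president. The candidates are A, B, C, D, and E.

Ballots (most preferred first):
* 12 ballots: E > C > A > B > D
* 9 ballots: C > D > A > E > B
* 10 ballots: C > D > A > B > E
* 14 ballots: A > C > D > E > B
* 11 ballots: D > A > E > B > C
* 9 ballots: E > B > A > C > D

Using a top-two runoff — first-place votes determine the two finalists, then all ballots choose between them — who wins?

C

Round 1 first-place votes: A 14, B 0, C 19, D 11, E 21. E and C advance.
Runoff: E is ranked above C on 32 ballots, C above E on 33.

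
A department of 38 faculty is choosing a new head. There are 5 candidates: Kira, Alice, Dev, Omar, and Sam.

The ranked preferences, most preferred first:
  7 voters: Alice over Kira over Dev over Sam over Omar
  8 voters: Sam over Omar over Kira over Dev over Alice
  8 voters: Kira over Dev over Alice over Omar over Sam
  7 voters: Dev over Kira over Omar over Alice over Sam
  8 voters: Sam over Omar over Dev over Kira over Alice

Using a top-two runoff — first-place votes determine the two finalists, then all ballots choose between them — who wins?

Kira

Round 1 first-place votes: Kira 8, Alice 7, Dev 7, Omar 0, Sam 16. Sam and Kira advance.
Runoff: Sam is ranked above Kira on 16 ballots, Kira above Sam on 22.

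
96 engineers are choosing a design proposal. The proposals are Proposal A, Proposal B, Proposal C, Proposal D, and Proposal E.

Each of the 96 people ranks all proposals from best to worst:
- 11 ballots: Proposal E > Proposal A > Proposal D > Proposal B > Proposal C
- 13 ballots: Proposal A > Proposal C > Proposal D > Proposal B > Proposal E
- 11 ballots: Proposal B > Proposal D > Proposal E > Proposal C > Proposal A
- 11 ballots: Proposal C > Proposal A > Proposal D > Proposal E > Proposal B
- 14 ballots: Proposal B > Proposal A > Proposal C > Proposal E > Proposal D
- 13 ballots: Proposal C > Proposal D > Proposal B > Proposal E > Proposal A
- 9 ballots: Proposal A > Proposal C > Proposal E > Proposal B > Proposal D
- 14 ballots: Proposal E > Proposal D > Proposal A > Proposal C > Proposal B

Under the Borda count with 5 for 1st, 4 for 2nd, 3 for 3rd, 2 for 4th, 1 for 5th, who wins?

Proposal A

Proposal A: 11×4 + 13×5 + 11×1 + 11×4 + 14×4 + 13×1 + 9×5 + 14×3 = 320
Proposal B: 11×2 + 13×2 + 11×5 + 11×1 + 14×5 + 13×3 + 9×2 + 14×1 = 255
Proposal C: 11×1 + 13×4 + 11×2 + 11×5 + 14×3 + 13×5 + 9×4 + 14×2 = 311
Proposal D: 11×3 + 13×3 + 11×4 + 11×3 + 14×1 + 13×4 + 9×1 + 14×4 = 280
Proposal E: 11×5 + 13×1 + 11×3 + 11×2 + 14×2 + 13×2 + 9×3 + 14×5 = 274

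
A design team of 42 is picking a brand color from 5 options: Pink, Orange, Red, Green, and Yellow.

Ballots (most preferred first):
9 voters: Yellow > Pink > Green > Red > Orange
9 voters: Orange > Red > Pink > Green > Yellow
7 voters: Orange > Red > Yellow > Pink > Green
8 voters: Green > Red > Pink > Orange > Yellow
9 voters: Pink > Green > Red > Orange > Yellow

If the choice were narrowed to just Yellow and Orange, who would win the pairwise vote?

Orange

Yellow is ranked above Orange on 9 ballots; Orange above Yellow on 33.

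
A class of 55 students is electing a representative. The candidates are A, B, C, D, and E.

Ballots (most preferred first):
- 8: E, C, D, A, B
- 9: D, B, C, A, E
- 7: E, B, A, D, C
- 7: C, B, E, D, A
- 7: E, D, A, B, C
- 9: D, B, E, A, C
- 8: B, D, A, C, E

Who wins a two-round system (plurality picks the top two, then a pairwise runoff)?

E

Round 1 first-place votes: A 0, B 8, C 7, D 18, E 22. E and D advance.
Runoff: E is ranked above D on 29 ballots, D above E on 26.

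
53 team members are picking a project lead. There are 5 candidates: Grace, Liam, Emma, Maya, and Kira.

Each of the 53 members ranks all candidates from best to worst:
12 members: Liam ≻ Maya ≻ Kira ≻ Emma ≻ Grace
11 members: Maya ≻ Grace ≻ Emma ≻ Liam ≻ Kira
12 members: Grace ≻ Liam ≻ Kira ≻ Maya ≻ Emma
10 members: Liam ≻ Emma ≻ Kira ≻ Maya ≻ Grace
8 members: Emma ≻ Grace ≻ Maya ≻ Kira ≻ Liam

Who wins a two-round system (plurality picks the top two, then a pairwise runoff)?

Grace

Round 1 first-place votes: Grace 12, Liam 22, Emma 8, Maya 11, Kira 0. Liam and Grace advance.
Runoff: Liam is ranked above Grace on 22 ballots, Grace above Liam on 31.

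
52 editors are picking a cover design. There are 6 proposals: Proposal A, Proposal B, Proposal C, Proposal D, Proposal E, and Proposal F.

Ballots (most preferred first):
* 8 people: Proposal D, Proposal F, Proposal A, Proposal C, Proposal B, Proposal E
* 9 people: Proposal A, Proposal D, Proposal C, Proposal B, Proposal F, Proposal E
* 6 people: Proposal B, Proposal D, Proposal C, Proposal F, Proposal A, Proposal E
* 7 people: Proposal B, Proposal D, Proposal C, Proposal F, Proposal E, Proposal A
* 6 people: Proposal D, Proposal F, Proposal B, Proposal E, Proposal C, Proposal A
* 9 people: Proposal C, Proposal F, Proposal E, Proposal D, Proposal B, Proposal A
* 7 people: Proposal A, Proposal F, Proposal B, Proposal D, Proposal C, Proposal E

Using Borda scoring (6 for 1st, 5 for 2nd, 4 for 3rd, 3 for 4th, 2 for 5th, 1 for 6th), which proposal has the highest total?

Proposal A: 8×4 + 9×6 + 6×2 + 7×1 + 6×1 + 9×1 + 7×6 = 162
Proposal B: 8×2 + 9×3 + 6×6 + 7×6 + 6×4 + 9×2 + 7×4 = 191
Proposal C: 8×3 + 9×4 + 6×4 + 7×4 + 6×2 + 9×6 + 7×2 = 192
Proposal D: 8×6 + 9×5 + 6×5 + 7×5 + 6×6 + 9×3 + 7×3 = 242
Proposal E: 8×1 + 9×1 + 6×1 + 7×2 + 6×3 + 9×4 + 7×1 = 98
Proposal F: 8×5 + 9×2 + 6×3 + 7×3 + 6×5 + 9×5 + 7×5 = 207

Proposal D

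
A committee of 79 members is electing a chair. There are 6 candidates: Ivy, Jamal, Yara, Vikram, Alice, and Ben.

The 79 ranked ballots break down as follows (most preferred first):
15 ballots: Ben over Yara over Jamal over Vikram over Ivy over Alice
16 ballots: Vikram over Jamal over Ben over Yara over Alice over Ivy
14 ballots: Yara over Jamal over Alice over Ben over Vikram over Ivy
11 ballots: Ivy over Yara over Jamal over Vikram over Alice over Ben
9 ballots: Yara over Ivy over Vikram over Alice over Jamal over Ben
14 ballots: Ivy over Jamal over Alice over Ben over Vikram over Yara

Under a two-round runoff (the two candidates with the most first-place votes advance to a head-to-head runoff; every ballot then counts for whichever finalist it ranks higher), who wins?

Yara

Round 1 first-place votes: Ivy 25, Jamal 0, Yara 23, Vikram 16, Alice 0, Ben 15. Ivy and Yara advance.
Runoff: Ivy is ranked above Yara on 25 ballots, Yara above Ivy on 54.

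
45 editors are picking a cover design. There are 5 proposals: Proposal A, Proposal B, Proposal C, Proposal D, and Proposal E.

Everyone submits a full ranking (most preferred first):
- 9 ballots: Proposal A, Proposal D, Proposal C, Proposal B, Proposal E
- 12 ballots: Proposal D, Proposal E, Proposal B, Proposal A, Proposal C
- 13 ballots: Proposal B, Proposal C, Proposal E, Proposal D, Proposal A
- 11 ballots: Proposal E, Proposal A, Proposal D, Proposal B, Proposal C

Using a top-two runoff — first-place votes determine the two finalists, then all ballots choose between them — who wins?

Proposal D

Round 1 first-place votes: Proposal A 9, Proposal B 13, Proposal C 0, Proposal D 12, Proposal E 11. Proposal B and Proposal D advance.
Runoff: Proposal B is ranked above Proposal D on 13 ballots, Proposal D above Proposal B on 32.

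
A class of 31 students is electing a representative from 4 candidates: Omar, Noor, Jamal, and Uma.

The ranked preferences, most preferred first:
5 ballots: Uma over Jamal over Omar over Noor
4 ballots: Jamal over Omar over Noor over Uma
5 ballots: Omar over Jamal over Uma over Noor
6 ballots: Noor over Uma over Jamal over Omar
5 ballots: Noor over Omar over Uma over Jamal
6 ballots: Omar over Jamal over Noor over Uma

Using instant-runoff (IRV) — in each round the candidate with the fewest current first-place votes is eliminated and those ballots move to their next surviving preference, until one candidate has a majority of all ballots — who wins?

Omar

Round 1: Omar 11, Noor 11, Jamal 4, Uma 5. Jamal eliminated.
Round 2: Omar 15, Noor 11, Uma 5. Uma eliminated.
Round 3: Omar 20, Noor 11. Omar has a majority (≥16).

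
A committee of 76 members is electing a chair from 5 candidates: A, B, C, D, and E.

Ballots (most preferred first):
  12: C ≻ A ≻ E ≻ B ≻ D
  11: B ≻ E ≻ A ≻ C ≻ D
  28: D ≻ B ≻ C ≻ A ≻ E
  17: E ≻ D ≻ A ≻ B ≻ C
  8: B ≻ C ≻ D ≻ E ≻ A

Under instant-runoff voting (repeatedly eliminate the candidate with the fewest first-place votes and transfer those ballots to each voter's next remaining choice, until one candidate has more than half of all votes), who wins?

Round 1: A 0, B 19, C 12, D 28, E 17. A eliminated.
Round 2: B 19, C 12, D 28, E 17. C eliminated.
Round 3: B 19, D 28, E 29. B eliminated.
Round 4: D 36, E 40. E has a majority (≥39).

E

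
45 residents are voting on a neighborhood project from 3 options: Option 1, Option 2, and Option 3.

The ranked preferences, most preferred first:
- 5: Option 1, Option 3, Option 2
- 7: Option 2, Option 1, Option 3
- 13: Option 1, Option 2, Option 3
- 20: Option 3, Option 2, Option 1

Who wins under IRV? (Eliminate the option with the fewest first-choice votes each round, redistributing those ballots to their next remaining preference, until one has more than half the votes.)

Option 1

Round 1: Option 1 18, Option 2 7, Option 3 20. Option 2 eliminated.
Round 2: Option 1 25, Option 3 20. Option 1 has a majority (≥23).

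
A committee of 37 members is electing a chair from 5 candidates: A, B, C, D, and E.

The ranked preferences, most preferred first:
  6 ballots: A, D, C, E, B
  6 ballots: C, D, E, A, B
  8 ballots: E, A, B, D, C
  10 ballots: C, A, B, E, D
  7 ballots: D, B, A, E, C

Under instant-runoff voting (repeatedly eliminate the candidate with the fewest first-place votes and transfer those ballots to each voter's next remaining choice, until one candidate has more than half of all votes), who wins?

Round 1: A 6, B 0, C 16, D 7, E 8. B eliminated.
Round 2: A 6, C 16, D 7, E 8. A eliminated.
Round 3: C 16, D 13, E 8. E eliminated.
Round 4: C 16, D 21. D has a majority (≥19).

D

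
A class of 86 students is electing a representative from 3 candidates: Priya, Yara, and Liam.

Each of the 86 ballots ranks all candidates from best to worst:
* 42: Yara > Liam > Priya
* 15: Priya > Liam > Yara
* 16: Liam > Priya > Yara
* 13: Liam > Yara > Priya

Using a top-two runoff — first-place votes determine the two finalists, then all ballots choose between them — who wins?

Liam

Round 1 first-place votes: Priya 15, Yara 42, Liam 29. Yara and Liam advance.
Runoff: Yara is ranked above Liam on 42 ballots, Liam above Yara on 44.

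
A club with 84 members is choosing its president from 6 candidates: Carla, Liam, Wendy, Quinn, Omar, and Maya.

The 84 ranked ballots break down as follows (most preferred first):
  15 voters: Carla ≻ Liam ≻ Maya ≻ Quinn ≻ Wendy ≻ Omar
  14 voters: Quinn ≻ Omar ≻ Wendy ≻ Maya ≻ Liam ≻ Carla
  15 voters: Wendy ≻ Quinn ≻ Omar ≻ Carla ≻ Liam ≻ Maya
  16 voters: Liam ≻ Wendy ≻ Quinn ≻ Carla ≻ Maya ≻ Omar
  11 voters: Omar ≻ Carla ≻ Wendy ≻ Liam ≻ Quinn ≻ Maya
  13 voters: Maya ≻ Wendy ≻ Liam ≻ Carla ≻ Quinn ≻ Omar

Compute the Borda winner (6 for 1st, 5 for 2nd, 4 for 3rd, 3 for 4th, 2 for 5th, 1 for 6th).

Carla: 15×6 + 14×1 + 15×3 + 16×3 + 11×5 + 13×3 = 291
Liam: 15×5 + 14×2 + 15×2 + 16×6 + 11×3 + 13×4 = 314
Wendy: 15×2 + 14×4 + 15×6 + 16×5 + 11×4 + 13×5 = 365
Quinn: 15×3 + 14×6 + 15×5 + 16×4 + 11×2 + 13×2 = 316
Omar: 15×1 + 14×5 + 15×4 + 16×1 + 11×6 + 13×1 = 240
Maya: 15×4 + 14×3 + 15×1 + 16×2 + 11×1 + 13×6 = 238

Wendy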